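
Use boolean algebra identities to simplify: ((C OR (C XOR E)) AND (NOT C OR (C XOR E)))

By distribution ((E OR v) AND (E OR NOT v) = E):
= (C XOR E)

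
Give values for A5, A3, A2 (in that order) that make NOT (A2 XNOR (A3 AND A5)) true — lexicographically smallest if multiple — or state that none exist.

A5=0, A3=0, A2=1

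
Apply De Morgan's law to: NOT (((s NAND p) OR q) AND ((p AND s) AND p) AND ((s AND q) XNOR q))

NOT ((s NAND p) OR q) OR NOT ((p AND s) AND p) OR NOT ((s AND q) XNOR q)
De Morgan's: NOT(AND of terms) = OR of negations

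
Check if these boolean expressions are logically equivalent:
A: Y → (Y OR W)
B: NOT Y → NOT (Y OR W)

No, Inverse is not equivalent to original (counterexample: Y=0, W=1, Z=0)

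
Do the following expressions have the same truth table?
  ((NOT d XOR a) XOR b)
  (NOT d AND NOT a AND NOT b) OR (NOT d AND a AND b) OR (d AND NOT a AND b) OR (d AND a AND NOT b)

Yes, they are equivalent — the two output columns agree on all 8 assignments:
d | a | b | Expression 1 | Expression 2
---------------------------------------
0 | 0 | 0 | 1 | 1
0 | 0 | 1 | 0 | 0
0 | 1 | 0 | 0 | 0
0 | 1 | 1 | 1 | 1
1 | 0 | 0 | 0 | 0
1 | 0 | 1 | 1 | 1
1 | 1 | 0 | 1 | 1
1 | 1 | 1 | 0 | 0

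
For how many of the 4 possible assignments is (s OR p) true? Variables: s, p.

Satisfying assignments: (0,1), (1,0), (1,1)
Count: 3 out of 4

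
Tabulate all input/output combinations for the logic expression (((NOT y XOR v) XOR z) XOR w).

v | y | z | w | Output
----------------------
0 | 0 | 0 | 0 | 1
0 | 0 | 0 | 1 | 0
0 | 0 | 1 | 0 | 0
0 | 0 | 1 | 1 | 1
0 | 1 | 0 | 0 | 0
0 | 1 | 0 | 1 | 1
0 | 1 | 1 | 0 | 1
0 | 1 | 1 | 1 | 0
1 | 0 | 0 | 0 | 0
1 | 0 | 0 | 1 | 1
1 | 0 | 1 | 0 | 1
1 | 0 | 1 | 1 | 0
1 | 1 | 0 | 0 | 1
1 | 1 | 0 | 1 | 0
1 | 1 | 1 | 0 | 0
1 | 1 | 1 | 1 | 1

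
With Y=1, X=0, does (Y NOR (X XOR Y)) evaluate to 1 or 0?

Substituting: (1 NOR (0 XOR 1))
= 0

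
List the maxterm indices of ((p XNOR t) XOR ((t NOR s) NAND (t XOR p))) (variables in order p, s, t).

ΠM(0, 2, 4, 5, 7) = (p OR s OR t) AND (p OR NOT s OR t) AND (NOT p OR s OR t) AND (NOT p OR s OR NOT t) AND (NOT p OR NOT s OR NOT t)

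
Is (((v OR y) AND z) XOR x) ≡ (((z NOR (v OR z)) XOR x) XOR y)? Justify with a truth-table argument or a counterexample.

No. Counterexample: with x=0, z=0, y=0, v=0, Expression 1 = 0 but Expression 2 = 1.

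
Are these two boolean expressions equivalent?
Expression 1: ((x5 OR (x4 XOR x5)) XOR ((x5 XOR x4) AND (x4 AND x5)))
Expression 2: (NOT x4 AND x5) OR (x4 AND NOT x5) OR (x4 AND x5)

Yes, they are equivalent — the two output columns agree on all 4 assignments:
x4 | x5 | Expression 1 | Expression 2
-------------------------------------
0 | 0 | 0 | 0
0 | 1 | 1 | 1
1 | 0 | 1 | 1
1 | 1 | 1 | 1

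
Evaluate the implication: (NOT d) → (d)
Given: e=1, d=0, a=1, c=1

Antecedent (NOT d) = 1; consequent (d) = 0.
1 → 0 = 0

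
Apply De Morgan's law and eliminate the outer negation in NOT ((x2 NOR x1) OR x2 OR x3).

NOT (x2 NOR x1) AND NOT x2 AND NOT x3
De Morgan's: NOT(OR of terms) = AND of negations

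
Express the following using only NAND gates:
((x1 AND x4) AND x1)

((((x1 NAND x4) NAND (x1 NAND x4)) NAND x1) NAND (((x1 NAND x4) NAND (x1 NAND x4)) NAND x1))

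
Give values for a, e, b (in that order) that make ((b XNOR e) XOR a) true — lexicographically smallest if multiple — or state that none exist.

a=0, e=0, b=0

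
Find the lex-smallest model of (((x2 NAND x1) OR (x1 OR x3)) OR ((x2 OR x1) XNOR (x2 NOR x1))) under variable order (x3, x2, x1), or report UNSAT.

x3=0, x2=0, x1=0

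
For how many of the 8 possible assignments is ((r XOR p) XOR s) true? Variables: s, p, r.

Satisfying assignments: (0,0,1), (0,1,0), (1,0,0), (1,1,1)
Count: 4 out of 8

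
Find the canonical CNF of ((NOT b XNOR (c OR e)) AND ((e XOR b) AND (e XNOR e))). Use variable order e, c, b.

(e OR c OR b) AND (e OR NOT c OR b) AND (e OR NOT c OR NOT b) AND (NOT e OR c OR NOT b) AND (NOT e OR NOT c OR NOT b)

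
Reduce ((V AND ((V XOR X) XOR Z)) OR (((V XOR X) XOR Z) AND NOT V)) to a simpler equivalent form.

By distribution ((E AND v) OR (E AND NOT v) = E):
= ((V XOR X) XOR Z)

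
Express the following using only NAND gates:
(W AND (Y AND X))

((W NAND ((Y NAND X) NAND (Y NAND X))) NAND (W NAND ((Y NAND X) NAND (Y NAND X))))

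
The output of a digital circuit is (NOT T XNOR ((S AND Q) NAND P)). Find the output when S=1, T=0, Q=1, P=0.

Substituting: (NOT 0 XNOR ((1 AND 1) NAND 0))
= 1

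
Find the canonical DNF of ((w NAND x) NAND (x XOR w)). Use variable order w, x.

(NOT w AND NOT x) OR (w AND x)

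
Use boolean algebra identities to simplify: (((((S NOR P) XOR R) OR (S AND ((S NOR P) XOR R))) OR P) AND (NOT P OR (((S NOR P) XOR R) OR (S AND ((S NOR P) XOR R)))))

By distribution ((E OR v) AND (E OR NOT v) = E) then absorption (E OR (E AND v) = E):
= ((S NOR P) XOR R)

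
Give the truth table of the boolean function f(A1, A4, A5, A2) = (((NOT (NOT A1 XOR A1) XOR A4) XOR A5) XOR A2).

A1 | A4 | A5 | A2 | Output
--------------------------
0 | 0 | 0 | 0 | 0
0 | 0 | 0 | 1 | 1
0 | 0 | 1 | 0 | 1
0 | 0 | 1 | 1 | 0
0 | 1 | 0 | 0 | 1
0 | 1 | 0 | 1 | 0
0 | 1 | 1 | 0 | 0
0 | 1 | 1 | 1 | 1
1 | 0 | 0 | 0 | 0
1 | 0 | 0 | 1 | 1
1 | 0 | 1 | 0 | 1
1 | 0 | 1 | 1 | 0
1 | 1 | 0 | 0 | 1
1 | 1 | 0 | 1 | 0
1 | 1 | 1 | 0 | 0
1 | 1 | 1 | 1 | 1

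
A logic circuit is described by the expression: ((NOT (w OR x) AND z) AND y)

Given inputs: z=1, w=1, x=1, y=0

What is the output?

Substituting: ((NOT (1 OR 1) AND 1) AND 0)
= 0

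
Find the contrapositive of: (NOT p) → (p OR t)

Contrapositive: NOT (p OR t) → p
Note: A statement and its contrapositive are logically equivalent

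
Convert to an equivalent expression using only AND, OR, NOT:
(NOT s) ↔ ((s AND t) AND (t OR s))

((NOT s) AND ((s AND t) AND (t OR s))) OR (s AND NOT ((s AND t) AND (t OR s)))
(Biconditional = both true or both false)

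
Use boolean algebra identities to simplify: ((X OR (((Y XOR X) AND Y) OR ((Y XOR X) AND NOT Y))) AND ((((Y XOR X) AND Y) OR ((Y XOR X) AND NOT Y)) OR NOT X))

By distribution ((E OR v) AND (E OR NOT v) = E) then distribution ((E AND v) OR (E AND NOT v) = E):
= (Y XOR X)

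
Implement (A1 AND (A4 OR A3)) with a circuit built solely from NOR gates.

((A1 NOR A1) NOR (((A4 NOR A3) NOR (A4 NOR A3)) NOR ((A4 NOR A3) NOR (A4 NOR A3))))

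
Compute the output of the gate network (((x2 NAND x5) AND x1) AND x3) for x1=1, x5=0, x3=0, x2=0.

Substituting: (((0 NAND 0) AND 1) AND 0)
= 0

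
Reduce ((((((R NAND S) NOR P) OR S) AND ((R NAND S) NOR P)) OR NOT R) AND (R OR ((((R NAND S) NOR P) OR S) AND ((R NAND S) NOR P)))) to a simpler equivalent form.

By distribution ((E OR v) AND (E OR NOT v) = E) then absorption (E AND (E OR v) = E):
= ((R NAND S) NOR P)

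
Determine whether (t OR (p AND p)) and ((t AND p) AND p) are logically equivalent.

No. Counterexample: with t=0, p=1, Expression 1 = 1 but Expression 2 = 0.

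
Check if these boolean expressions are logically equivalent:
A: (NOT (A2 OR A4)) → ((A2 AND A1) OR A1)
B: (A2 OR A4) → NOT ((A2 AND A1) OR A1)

No, Inverse is not equivalent to original (counterexample: A4=0, A1=0, A2=0)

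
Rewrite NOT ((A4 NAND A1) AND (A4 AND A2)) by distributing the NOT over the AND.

NOT (A4 NAND A1) OR NOT (A4 AND A2)
De Morgan's: NOT(AND of terms) = OR of negations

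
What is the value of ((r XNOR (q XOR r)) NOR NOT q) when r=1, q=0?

Substituting: ((1 XNOR (0 XOR 1)) NOR NOT 0)
= 0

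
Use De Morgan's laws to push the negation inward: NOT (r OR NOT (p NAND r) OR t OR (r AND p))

NOT r AND (p NAND r) AND NOT t AND NOT (r AND p)
De Morgan's: NOT(OR of terms) = AND of negations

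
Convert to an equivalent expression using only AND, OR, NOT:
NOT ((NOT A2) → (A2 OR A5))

(NOT A2) AND NOT (A2 OR A5)
(Negated implication: NOT(A → B) = A AND NOT B)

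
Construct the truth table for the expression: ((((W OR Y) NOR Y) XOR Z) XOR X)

Z | W | Y | X | Output
----------------------
0 | 0 | 0 | 0 | 1
0 | 0 | 0 | 1 | 0
0 | 0 | 1 | 0 | 0
0 | 0 | 1 | 1 | 1
0 | 1 | 0 | 0 | 0
0 | 1 | 0 | 1 | 1
0 | 1 | 1 | 0 | 0
0 | 1 | 1 | 1 | 1
1 | 0 | 0 | 0 | 0
1 | 0 | 0 | 1 | 1
1 | 0 | 1 | 0 | 1
1 | 0 | 1 | 1 | 0
1 | 1 | 0 | 0 | 1
1 | 1 | 0 | 1 | 0
1 | 1 | 1 | 0 | 1
1 | 1 | 1 | 1 | 0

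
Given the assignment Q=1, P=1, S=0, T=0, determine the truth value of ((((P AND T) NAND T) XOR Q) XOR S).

Substituting: ((((1 AND 0) NAND 0) XOR 1) XOR 0)
= 0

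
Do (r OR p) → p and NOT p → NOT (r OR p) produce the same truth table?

Yes, Contrapositive is always equivalent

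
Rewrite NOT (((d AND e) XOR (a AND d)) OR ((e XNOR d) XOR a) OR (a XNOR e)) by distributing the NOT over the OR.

NOT ((d AND e) XOR (a AND d)) AND NOT ((e XNOR d) XOR a) AND NOT (a XNOR e)
De Morgan's: NOT(OR of terms) = AND of negations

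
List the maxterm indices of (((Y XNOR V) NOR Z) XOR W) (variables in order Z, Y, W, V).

ΠM(0, 3, 5, 6, 8, 9, 12, 13) = (Z OR Y OR W OR V) AND (Z OR Y OR NOT W OR NOT V) AND (Z OR NOT Y OR W OR NOT V) AND (Z OR NOT Y OR NOT W OR V) AND (NOT Z OR Y OR W OR V) AND (NOT Z OR Y OR W OR NOT V) AND (NOT Z OR NOT Y OR W OR V) AND (NOT Z OR NOT Y OR W OR NOT V)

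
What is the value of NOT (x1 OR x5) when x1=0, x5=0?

Substituting: NOT (0 OR 0)
= 1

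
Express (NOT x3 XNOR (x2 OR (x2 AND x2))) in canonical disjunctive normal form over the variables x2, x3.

(NOT x2 AND x3) OR (x2 AND NOT x3)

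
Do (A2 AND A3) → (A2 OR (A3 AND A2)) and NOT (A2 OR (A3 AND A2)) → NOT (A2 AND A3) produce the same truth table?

Yes, Contrapositive is always equivalent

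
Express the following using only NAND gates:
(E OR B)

((E NAND E) NAND (B NAND B))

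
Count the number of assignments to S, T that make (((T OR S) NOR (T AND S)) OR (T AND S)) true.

Satisfying assignments: (0,0), (1,1)
Count: 2 out of 4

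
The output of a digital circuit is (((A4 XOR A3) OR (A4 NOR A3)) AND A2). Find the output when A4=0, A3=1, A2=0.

Substituting: (((0 XOR 1) OR (0 NOR 1)) AND 0)
= 0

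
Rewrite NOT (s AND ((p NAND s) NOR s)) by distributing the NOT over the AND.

NOT s OR NOT ((p NAND s) NOR s)
De Morgan's: NOT(AND of terms) = OR of negations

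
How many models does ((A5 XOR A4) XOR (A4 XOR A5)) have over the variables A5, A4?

No assignment satisfies the expression.
Count: 0 out of 4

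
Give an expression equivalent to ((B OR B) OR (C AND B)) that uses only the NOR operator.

((((B NOR B) NOR (B NOR B)) NOR ((C NOR C) NOR (B NOR B))) NOR (((B NOR B) NOR (B NOR B)) NOR ((C NOR C) NOR (B NOR B))))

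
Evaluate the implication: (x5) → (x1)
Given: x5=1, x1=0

Antecedent (x5) = 1; consequent (x1) = 0.
1 → 0 = 0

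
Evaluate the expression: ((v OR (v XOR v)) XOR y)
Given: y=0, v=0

Substituting: ((0 OR (0 XOR 0)) XOR 0)
= 0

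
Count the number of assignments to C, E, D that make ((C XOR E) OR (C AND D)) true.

Satisfying assignments: (0,1,0), (0,1,1), (1,0,0), (1,0,1), (1,1,1)
Count: 5 out of 8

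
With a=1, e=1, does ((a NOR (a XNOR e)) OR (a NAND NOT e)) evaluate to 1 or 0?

Substituting: ((1 NOR (1 XNOR 1)) OR (1 NAND NOT 1))
= 1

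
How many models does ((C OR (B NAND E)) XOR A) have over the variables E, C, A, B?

Satisfying assignments: (0,0,0,0), (0,0,0,1), (0,1,0,0), (0,1,0,1), (1,0,0,0), (1,0,1,1), (1,1,0,0), (1,1,0,1)
Count: 8 out of 16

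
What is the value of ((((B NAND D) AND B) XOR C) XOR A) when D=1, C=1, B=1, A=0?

Substituting: ((((1 NAND 1) AND 1) XOR 1) XOR 0)
= 1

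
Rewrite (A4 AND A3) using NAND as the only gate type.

((A4 NAND A3) NAND (A4 NAND A3))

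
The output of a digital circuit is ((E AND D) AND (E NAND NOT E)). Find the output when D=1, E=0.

Substituting: ((0 AND 1) AND (0 NAND NOT 0))
= 0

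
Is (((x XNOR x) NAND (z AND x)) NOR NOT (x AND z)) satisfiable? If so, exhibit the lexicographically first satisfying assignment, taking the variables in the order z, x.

z=1, x=1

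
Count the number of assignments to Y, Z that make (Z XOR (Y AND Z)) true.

Satisfying assignments: (0,1)
Count: 1 out of 4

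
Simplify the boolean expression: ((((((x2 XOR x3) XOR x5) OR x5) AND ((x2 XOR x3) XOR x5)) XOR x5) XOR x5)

By XOR self-cancellation ((E XOR v) XOR v = E) then absorption (E AND (E OR v) = E):
= ((x2 XOR x3) XOR x5)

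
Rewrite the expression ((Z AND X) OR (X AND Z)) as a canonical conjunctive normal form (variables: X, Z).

(X OR Z) AND (X OR NOT Z) AND (NOT X OR Z)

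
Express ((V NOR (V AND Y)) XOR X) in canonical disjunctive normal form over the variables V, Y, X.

(NOT V AND NOT Y AND NOT X) OR (NOT V AND Y AND NOT X) OR (V AND NOT Y AND X) OR (V AND Y AND X)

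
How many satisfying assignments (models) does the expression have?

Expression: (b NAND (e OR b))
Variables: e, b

Satisfying assignments: (0,0), (1,0)
Count: 2 out of 4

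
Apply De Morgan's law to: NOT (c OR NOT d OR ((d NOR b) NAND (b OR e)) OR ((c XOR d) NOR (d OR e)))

NOT c AND d AND NOT ((d NOR b) NAND (b OR e)) AND NOT ((c XOR d) NOR (d OR e))
De Morgan's: NOT(OR of terms) = AND of negations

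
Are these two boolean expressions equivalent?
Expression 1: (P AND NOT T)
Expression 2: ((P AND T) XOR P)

Yes, they are equivalent — the two output columns agree on all 4 assignments:
P | T | Expression 1 | Expression 2
-----------------------------------
0 | 0 | 0 | 0
0 | 1 | 0 | 0
1 | 0 | 1 | 1
1 | 1 | 0 | 0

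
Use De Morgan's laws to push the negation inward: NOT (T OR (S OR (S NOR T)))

NOT T AND NOT (S OR (S NOR T))
De Morgan's: NOT(OR of terms) = AND of negations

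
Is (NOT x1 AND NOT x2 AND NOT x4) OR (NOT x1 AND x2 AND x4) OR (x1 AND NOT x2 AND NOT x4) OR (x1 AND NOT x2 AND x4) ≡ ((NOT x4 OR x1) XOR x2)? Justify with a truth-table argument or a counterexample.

Yes, they are equivalent — the two output columns agree on all 8 assignments:
x1 | x2 | x4 | Expression 1 | Expression 2
------------------------------------------
0 | 0 | 0 | 1 | 1
0 | 0 | 1 | 0 | 0
0 | 1 | 0 | 0 | 0
0 | 1 | 1 | 1 | 1
1 | 0 | 0 | 1 | 1
1 | 0 | 1 | 1 | 1
1 | 1 | 0 | 0 | 0
1 | 1 | 1 | 0 | 0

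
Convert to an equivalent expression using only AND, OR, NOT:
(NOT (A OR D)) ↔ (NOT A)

((NOT (A OR D)) AND (NOT A)) OR ((A OR D) AND A)
(Biconditional = both true or both false)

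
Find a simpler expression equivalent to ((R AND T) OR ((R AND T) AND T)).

By absorption (E OR (E AND v) = E):
= (R AND T)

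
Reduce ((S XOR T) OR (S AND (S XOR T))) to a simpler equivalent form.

By absorption (E OR (E AND v) = E):
= (S XOR T)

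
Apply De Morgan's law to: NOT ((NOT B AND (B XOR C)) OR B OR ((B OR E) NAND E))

NOT (NOT B AND (B XOR C)) AND NOT B AND NOT ((B OR E) NAND E)
De Morgan's: NOT(OR of terms) = AND of negations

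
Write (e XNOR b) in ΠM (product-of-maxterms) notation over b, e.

ΠM(1, 2) = (b OR NOT e) AND (NOT b OR e)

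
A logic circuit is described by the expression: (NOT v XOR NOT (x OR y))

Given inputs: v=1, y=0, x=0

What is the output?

Substituting: (NOT 1 XOR NOT (0 OR 0))
= 1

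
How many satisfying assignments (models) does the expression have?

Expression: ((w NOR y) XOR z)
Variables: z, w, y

Satisfying assignments: (0,0,0), (1,0,1), (1,1,0), (1,1,1)
Count: 4 out of 8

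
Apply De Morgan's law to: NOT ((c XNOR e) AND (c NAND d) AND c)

NOT (c XNOR e) OR NOT (c NAND d) OR NOT c
De Morgan's: NOT(AND of terms) = OR of negations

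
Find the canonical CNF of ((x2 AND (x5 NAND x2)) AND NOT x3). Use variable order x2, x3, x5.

(x2 OR x3 OR x5) AND (x2 OR x3 OR NOT x5) AND (x2 OR NOT x3 OR x5) AND (x2 OR NOT x3 OR NOT x5) AND (NOT x2 OR x3 OR NOT x5) AND (NOT x2 OR NOT x3 OR x5) AND (NOT x2 OR NOT x3 OR NOT x5)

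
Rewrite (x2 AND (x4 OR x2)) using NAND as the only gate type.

((x2 NAND ((x4 NAND x4) NAND (x2 NAND x2))) NAND (x2 NAND ((x4 NAND x4) NAND (x2 NAND x2))))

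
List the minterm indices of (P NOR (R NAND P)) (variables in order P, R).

Σm() = FALSE (no minterms)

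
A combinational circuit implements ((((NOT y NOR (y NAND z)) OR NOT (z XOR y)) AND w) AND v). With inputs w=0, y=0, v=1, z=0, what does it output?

Substituting: ((((NOT 0 NOR (0 NAND 0)) OR NOT (0 XOR 0)) AND 0) AND 1)
= 0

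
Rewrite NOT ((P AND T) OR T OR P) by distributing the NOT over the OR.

NOT (P AND T) AND NOT T AND NOT P
De Morgan's: NOT(OR of terms) = AND of negations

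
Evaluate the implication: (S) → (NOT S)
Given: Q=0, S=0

Antecedent (S) = 0; consequent (NOT S) = 1.
0 → 1 = 1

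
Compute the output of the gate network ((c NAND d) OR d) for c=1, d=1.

Substituting: ((1 NAND 1) OR 1)
= 1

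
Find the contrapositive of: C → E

Contrapositive: NOT E → NOT C
Note: A statement and its contrapositive are logically equivalent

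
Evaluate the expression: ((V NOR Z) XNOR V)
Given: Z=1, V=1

Substituting: ((1 NOR 1) XNOR 1)
= 0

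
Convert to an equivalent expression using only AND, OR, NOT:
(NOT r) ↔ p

((NOT r) AND p) OR (r AND NOT p)
(Biconditional = both true or both false)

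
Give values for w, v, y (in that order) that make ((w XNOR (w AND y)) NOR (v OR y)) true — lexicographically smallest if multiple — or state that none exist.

w=1, v=0, y=0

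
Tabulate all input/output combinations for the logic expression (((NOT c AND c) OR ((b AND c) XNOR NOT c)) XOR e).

c | e | b | Output
------------------
0 | 0 | 0 | 0
0 | 0 | 1 | 0
0 | 1 | 0 | 1
0 | 1 | 1 | 1
1 | 0 | 0 | 1
1 | 0 | 1 | 0
1 | 1 | 0 | 0
1 | 1 | 1 | 1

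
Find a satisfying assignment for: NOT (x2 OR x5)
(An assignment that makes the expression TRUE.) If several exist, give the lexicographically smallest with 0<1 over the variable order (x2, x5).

x2=0, x5=0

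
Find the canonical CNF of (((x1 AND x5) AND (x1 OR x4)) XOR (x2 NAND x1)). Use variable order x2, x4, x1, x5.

(x2 OR x4 OR NOT x1 OR NOT x5) AND (x2 OR NOT x4 OR NOT x1 OR NOT x5) AND (NOT x2 OR x4 OR NOT x1 OR x5) AND (NOT x2 OR NOT x4 OR NOT x1 OR x5)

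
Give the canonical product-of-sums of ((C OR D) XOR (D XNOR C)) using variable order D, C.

ΠM(3) = (NOT D OR NOT C)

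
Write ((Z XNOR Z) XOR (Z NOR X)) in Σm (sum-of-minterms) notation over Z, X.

Σm(1, 2, 3) = (NOT Z AND X) OR (Z AND NOT X) OR (Z AND X)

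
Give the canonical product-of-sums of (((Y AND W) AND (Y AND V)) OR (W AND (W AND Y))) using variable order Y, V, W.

ΠM(0, 1, 2, 3, 4, 6) = (Y OR V OR W) AND (Y OR V OR NOT W) AND (Y OR NOT V OR W) AND (Y OR NOT V OR NOT W) AND (NOT Y OR V OR W) AND (NOT Y OR NOT V OR W)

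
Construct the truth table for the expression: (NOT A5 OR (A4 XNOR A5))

A4 | A5 | Output
----------------
0 | 0 | 1
0 | 1 | 0
1 | 0 | 1
1 | 1 | 1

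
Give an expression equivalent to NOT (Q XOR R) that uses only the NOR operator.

(((((Q NOR R) NOR (Q NOR R)) NOR ((Q NOR R) NOR (Q NOR R))) NOR ((((Q NOR Q) NOR (R NOR R)) NOR ((Q NOR Q) NOR (R NOR R))) NOR (((Q NOR Q) NOR (R NOR R)) NOR ((Q NOR Q) NOR (R NOR R))))) NOR ((((Q NOR R) NOR (Q NOR R)) NOR ((Q NOR R) NOR (Q NOR R))) NOR ((((Q NOR Q) NOR (R NOR R)) NOR ((Q NOR Q) NOR (R NOR R))) NOR (((Q NOR Q) NOR (R NOR R)) NOR ((Q NOR Q) NOR (R NOR R))))))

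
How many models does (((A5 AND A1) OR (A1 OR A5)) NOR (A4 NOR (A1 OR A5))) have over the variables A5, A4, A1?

Satisfying assignments: (0,1,0)
Count: 1 out of 8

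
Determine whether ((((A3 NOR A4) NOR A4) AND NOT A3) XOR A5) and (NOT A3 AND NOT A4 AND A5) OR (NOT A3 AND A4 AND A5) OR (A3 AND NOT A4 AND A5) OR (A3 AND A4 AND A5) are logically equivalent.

Yes, they are equivalent — the two output columns agree on all 8 assignments:
A3 | A4 | A5 | Expression 1 | Expression 2
------------------------------------------
0 | 0 | 0 | 0 | 0
0 | 0 | 1 | 1 | 1
0 | 1 | 0 | 0 | 0
0 | 1 | 1 | 1 | 1
1 | 0 | 0 | 0 | 0
1 | 0 | 1 | 1 | 1
1 | 1 | 0 | 0 | 0
1 | 1 | 1 | 1 | 1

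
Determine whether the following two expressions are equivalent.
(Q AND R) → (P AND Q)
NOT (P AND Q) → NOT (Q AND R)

Yes, Contrapositive is always equivalent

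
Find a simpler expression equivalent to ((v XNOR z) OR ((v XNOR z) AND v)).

By absorption (E OR (E AND v) = E):
= (v XNOR z)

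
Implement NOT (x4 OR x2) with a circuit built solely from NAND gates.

(((x4 NAND x4) NAND (x2 NAND x2)) NAND ((x4 NAND x4) NAND (x2 NAND x2)))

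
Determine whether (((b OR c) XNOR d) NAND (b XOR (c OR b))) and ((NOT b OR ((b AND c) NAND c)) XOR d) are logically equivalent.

No. Counterexample: with c=0, b=0, d=1, Expression 1 = 1 but Expression 2 = 0.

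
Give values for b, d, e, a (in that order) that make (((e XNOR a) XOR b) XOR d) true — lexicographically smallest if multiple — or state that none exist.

b=0, d=0, e=0, a=0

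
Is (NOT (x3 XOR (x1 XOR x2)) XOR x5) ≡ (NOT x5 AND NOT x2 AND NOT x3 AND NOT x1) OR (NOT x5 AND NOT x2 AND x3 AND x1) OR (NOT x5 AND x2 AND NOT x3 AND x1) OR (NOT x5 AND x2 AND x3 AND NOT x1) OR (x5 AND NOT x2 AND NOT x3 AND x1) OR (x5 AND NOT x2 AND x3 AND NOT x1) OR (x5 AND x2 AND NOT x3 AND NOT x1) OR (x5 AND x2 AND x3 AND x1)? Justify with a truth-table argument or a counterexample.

Yes, they are equivalent — the two output columns agree on all 16 assignments:
x5 | x2 | x3 | x1 | Expression 1 | Expression 2
-----------------------------------------------
0 | 0 | 0 | 0 | 1 | 1
0 | 0 | 0 | 1 | 0 | 0
0 | 0 | 1 | 0 | 0 | 0
0 | 0 | 1 | 1 | 1 | 1
0 | 1 | 0 | 0 | 0 | 0
0 | 1 | 0 | 1 | 1 | 1
0 | 1 | 1 | 0 | 1 | 1
0 | 1 | 1 | 1 | 0 | 0
1 | 0 | 0 | 0 | 0 | 0
1 | 0 | 0 | 1 | 1 | 1
1 | 0 | 1 | 0 | 1 | 1
1 | 0 | 1 | 1 | 0 | 0
1 | 1 | 0 | 0 | 1 | 1
1 | 1 | 0 | 1 | 0 | 0
1 | 1 | 1 | 0 | 0 | 0
1 | 1 | 1 | 1 | 1 | 1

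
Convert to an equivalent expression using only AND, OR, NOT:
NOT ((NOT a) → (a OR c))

(NOT a) AND NOT (a OR c)
(Negated implication: NOT(A → B) = A AND NOT B)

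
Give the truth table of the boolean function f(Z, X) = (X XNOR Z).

Z | X | Output
--------------
0 | 0 | 1
0 | 1 | 0
1 | 0 | 0
1 | 1 | 1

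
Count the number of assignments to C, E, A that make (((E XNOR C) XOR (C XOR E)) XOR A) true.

Satisfying assignments: (0,0,0), (0,1,0), (1,0,0), (1,1,0)
Count: 4 out of 8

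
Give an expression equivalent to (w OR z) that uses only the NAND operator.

((w NAND w) NAND (z NAND z))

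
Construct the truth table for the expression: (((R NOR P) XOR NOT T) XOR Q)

Q | R | P | T | Output
----------------------
0 | 0 | 0 | 0 | 0
0 | 0 | 0 | 1 | 1
0 | 0 | 1 | 0 | 1
0 | 0 | 1 | 1 | 0
0 | 1 | 0 | 0 | 1
0 | 1 | 0 | 1 | 0
0 | 1 | 1 | 0 | 1
0 | 1 | 1 | 1 | 0
1 | 0 | 0 | 0 | 1
1 | 0 | 0 | 1 | 0
1 | 0 | 1 | 0 | 0
1 | 0 | 1 | 1 | 1
1 | 1 | 0 | 0 | 0
1 | 1 | 0 | 1 | 1
1 | 1 | 1 | 0 | 0
1 | 1 | 1 | 1 | 1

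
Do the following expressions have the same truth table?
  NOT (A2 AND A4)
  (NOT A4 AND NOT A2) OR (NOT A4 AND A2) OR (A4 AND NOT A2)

Yes, they are equivalent — the two output columns agree on all 4 assignments:
A4 | A2 | Expression 1 | Expression 2
-------------------------------------
0 | 0 | 1 | 1
0 | 1 | 1 | 1
1 | 0 | 1 | 1
1 | 1 | 0 | 0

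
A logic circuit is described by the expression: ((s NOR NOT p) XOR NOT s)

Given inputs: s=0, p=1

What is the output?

Substituting: ((0 NOR NOT 1) XOR NOT 0)
= 0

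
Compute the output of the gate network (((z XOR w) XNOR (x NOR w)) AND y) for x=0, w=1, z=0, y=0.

Substituting: (((0 XOR 1) XNOR (0 NOR 1)) AND 0)
= 0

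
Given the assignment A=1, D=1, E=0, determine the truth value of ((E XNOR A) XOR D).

Substituting: ((0 XNOR 1) XOR 1)
= 1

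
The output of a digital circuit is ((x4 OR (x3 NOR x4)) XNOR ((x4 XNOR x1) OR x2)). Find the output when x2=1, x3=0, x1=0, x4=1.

Substituting: ((1 OR (0 NOR 1)) XNOR ((1 XNOR 0) OR 1))
= 1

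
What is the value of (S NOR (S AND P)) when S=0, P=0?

Substituting: (0 NOR (0 AND 0))
= 1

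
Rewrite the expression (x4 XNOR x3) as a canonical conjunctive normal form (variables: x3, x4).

(x3 OR NOT x4) AND (NOT x3 OR x4)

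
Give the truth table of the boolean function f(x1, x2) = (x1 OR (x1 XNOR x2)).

x1 | x2 | Output
----------------
0 | 0 | 1
0 | 1 | 0
1 | 0 | 1
1 | 1 | 1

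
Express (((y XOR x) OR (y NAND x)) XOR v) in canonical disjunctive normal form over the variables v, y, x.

(NOT v AND NOT y AND NOT x) OR (NOT v AND NOT y AND x) OR (NOT v AND y AND NOT x) OR (v AND y AND x)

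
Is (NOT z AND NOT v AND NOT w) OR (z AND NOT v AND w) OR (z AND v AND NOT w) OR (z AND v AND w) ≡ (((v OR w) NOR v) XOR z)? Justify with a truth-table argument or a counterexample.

Yes, they are equivalent — the two output columns agree on all 8 assignments:
z | v | w | Expression 1 | Expression 2
---------------------------------------
0 | 0 | 0 | 1 | 1
0 | 0 | 1 | 0 | 0
0 | 1 | 0 | 0 | 0
0 | 1 | 1 | 0 | 0
1 | 0 | 0 | 0 | 0
1 | 0 | 1 | 1 | 1
1 | 1 | 0 | 1 | 1
1 | 1 | 1 | 1 | 1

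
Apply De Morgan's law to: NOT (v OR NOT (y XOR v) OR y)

NOT v AND (y XOR v) AND NOT y
De Morgan's: NOT(OR of terms) = AND of negations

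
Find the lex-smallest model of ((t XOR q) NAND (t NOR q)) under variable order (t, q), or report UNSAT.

t=0, q=0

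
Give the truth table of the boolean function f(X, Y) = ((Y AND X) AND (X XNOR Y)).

X | Y | Output
--------------
0 | 0 | 0
0 | 1 | 0
1 | 0 | 0
1 | 1 | 1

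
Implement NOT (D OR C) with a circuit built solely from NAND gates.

(((D NAND D) NAND (C NAND C)) NAND ((D NAND D) NAND (C NAND C)))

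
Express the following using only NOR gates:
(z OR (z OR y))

((z NOR ((z NOR y) NOR (z NOR y))) NOR (z NOR ((z NOR y) NOR (z NOR y))))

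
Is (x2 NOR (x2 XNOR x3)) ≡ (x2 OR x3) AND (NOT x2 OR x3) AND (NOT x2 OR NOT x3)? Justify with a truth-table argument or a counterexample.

Yes, they are equivalent — the two output columns agree on all 4 assignments:
x2 | x3 | Expression 1 | Expression 2
-------------------------------------
0 | 0 | 0 | 0
0 | 1 | 1 | 1
1 | 0 | 0 | 0
1 | 1 | 0 | 0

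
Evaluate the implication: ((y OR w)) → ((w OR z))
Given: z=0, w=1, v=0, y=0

Antecedent ((y OR w)) = 1; consequent ((w OR z)) = 1.
1 → 1 = 1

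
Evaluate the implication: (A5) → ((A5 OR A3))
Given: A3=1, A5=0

Antecedent (A5) = 0; consequent ((A5 OR A3)) = 1.
0 → 1 = 1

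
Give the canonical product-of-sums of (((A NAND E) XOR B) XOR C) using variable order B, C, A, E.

ΠM(3, 4, 5, 6, 8, 9, 10, 15) = (B OR C OR NOT A OR NOT E) AND (B OR NOT C OR A OR E) AND (B OR NOT C OR A OR NOT E) AND (B OR NOT C OR NOT A OR E) AND (NOT B OR C OR A OR E) AND (NOT B OR C OR A OR NOT E) AND (NOT B OR C OR NOT A OR E) AND (NOT B OR NOT C OR NOT A OR NOT E)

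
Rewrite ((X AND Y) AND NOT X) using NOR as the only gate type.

((((X NOR X) NOR (Y NOR Y)) NOR ((X NOR X) NOR (Y NOR Y))) NOR ((X NOR X) NOR (X NOR X)))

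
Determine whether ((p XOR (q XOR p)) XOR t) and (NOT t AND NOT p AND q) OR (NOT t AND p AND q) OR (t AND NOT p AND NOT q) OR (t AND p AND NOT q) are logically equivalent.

Yes, they are equivalent — the two output columns agree on all 8 assignments:
t | p | q | Expression 1 | Expression 2
---------------------------------------
0 | 0 | 0 | 0 | 0
0 | 0 | 1 | 1 | 1
0 | 1 | 0 | 0 | 0
0 | 1 | 1 | 1 | 1
1 | 0 | 0 | 1 | 1
1 | 0 | 1 | 0 | 0
1 | 1 | 0 | 1 | 1
1 | 1 | 1 | 0 | 0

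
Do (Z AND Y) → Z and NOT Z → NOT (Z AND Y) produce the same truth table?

Yes, Contrapositive is always equivalent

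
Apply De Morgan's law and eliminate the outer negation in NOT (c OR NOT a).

NOT c AND a
De Morgan's: NOT(OR of terms) = AND of negations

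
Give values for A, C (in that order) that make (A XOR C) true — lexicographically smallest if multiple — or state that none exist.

A=0, C=1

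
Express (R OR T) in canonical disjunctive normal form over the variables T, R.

(NOT T AND R) OR (T AND NOT R) OR (T AND R)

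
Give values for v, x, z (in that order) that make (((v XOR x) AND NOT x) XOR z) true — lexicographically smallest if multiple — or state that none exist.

v=0, x=0, z=1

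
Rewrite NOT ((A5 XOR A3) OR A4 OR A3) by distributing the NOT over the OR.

NOT (A5 XOR A3) AND NOT A4 AND NOT A3
De Morgan's: NOT(OR of terms) = AND of negations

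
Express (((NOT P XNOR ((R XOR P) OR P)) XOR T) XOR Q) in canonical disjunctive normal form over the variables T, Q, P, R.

(NOT T AND NOT Q AND NOT P AND R) OR (NOT T AND Q AND NOT P AND NOT R) OR (NOT T AND Q AND P AND NOT R) OR (NOT T AND Q AND P AND R) OR (T AND NOT Q AND NOT P AND NOT R) OR (T AND NOT Q AND P AND NOT R) OR (T AND NOT Q AND P AND R) OR (T AND Q AND NOT P AND R)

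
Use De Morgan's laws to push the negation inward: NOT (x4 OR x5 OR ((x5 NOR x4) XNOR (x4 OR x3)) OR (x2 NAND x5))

NOT x4 AND NOT x5 AND NOT ((x5 NOR x4) XNOR (x4 OR x3)) AND NOT (x2 NAND x5)
De Morgan's: NOT(OR of terms) = AND of negations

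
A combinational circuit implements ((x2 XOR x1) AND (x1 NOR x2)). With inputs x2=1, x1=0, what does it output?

Substituting: ((1 XOR 0) AND (0 NOR 1))
= 0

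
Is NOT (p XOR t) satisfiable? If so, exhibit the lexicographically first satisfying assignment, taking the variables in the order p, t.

p=0, t=0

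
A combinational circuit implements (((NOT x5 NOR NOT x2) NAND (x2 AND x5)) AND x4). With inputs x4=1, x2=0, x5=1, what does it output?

Substituting: (((NOT 1 NOR NOT 0) NAND (0 AND 1)) AND 1)
= 1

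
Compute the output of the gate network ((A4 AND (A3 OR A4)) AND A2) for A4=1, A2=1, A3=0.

Substituting: ((1 AND (0 OR 1)) AND 1)
= 1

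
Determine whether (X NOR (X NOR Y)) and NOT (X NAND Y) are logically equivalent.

No. Counterexample: with Y=1, X=0, Expression 1 = 1 but Expression 2 = 0.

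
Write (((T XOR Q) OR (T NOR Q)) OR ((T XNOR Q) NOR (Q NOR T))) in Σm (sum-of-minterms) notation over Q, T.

Σm(0, 1, 2) = (NOT Q AND NOT T) OR (NOT Q AND T) OR (Q AND NOT T)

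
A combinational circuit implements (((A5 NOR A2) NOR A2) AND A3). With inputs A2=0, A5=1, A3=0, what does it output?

Substituting: (((1 NOR 0) NOR 0) AND 0)
= 0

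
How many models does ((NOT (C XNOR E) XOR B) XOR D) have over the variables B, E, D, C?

Satisfying assignments: (0,0,0,1), (0,0,1,0), (0,1,0,0), (0,1,1,1), (1,0,0,0), (1,0,1,1), (1,1,0,1), (1,1,1,0)
Count: 8 out of 16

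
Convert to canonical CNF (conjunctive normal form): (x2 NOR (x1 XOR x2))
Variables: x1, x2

(x1 OR NOT x2) AND (NOT x1 OR x2) AND (NOT x1 OR NOT x2)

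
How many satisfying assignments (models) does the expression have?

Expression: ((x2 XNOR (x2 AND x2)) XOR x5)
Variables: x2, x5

Satisfying assignments: (0,0), (1,0)
Count: 2 out of 4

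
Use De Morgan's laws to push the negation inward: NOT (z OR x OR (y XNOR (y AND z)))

NOT z AND NOT x AND NOT (y XNOR (y AND z))
De Morgan's: NOT(OR of terms) = AND of negations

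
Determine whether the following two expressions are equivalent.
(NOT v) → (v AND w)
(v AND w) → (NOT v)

No, Converse is not equivalent to original (counterexample: x=0, w=0, v=0)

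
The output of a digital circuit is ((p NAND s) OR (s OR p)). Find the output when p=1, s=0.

Substituting: ((1 NAND 0) OR (0 OR 1))
= 1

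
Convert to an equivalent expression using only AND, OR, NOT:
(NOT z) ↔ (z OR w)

((NOT z) AND (z OR w)) OR (z AND NOT (z OR w))
(Biconditional = both true or both false)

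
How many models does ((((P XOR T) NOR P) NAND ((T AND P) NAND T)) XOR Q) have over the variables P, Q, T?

Satisfying assignments: (0,0,1), (0,1,0), (1,0,0), (1,0,1)
Count: 4 out of 8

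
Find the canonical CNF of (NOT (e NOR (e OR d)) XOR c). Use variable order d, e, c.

(d OR e OR c) AND (d OR NOT e OR NOT c) AND (NOT d OR e OR NOT c) AND (NOT d OR NOT e OR NOT c)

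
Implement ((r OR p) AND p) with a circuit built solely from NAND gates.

((((r NAND r) NAND (p NAND p)) NAND p) NAND (((r NAND r) NAND (p NAND p)) NAND p))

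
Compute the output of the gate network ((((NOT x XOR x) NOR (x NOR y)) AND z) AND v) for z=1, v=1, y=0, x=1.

Substituting: ((((NOT 1 XOR 1) NOR (1 NOR 0)) AND 1) AND 1)
= 0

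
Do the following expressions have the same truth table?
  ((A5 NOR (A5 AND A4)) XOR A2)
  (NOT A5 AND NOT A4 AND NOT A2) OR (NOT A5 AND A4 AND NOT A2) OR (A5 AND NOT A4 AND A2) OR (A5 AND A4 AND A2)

Yes, they are equivalent — the two output columns agree on all 8 assignments:
A5 | A4 | A2 | Expression 1 | Expression 2
------------------------------------------
0 | 0 | 0 | 1 | 1
0 | 0 | 1 | 0 | 0
0 | 1 | 0 | 1 | 1
0 | 1 | 1 | 0 | 0
1 | 0 | 0 | 0 | 0
1 | 0 | 1 | 1 | 1
1 | 1 | 0 | 0 | 0
1 | 1 | 1 | 1 | 1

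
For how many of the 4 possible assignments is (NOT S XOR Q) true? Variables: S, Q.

Satisfying assignments: (0,0), (1,1)
Count: 2 out of 4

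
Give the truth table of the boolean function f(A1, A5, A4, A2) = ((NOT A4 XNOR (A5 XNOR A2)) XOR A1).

A1 | A5 | A4 | A2 | Output
--------------------------
0 | 0 | 0 | 0 | 1
0 | 0 | 0 | 1 | 0
0 | 0 | 1 | 0 | 0
0 | 0 | 1 | 1 | 1
0 | 1 | 0 | 0 | 0
0 | 1 | 0 | 1 | 1
0 | 1 | 1 | 0 | 1
0 | 1 | 1 | 1 | 0
1 | 0 | 0 | 0 | 0
1 | 0 | 0 | 1 | 1
1 | 0 | 1 | 0 | 1
1 | 0 | 1 | 1 | 0
1 | 1 | 0 | 0 | 1
1 | 1 | 0 | 1 | 0
1 | 1 | 1 | 0 | 0
1 | 1 | 1 | 1 | 1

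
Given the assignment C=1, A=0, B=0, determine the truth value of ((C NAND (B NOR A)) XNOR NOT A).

Substituting: ((1 NAND (0 NOR 0)) XNOR NOT 0)
= 0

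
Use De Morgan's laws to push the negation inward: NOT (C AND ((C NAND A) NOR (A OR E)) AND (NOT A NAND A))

NOT C OR NOT ((C NAND A) NOR (A OR E)) OR NOT (NOT A NAND A)
De Morgan's: NOT(AND of terms) = OR of negations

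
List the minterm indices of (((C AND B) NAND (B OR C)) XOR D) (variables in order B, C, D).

Σm(0, 2, 4, 7) = (NOT B AND NOT C AND NOT D) OR (NOT B AND C AND NOT D) OR (B AND NOT C AND NOT D) OR (B AND C AND D)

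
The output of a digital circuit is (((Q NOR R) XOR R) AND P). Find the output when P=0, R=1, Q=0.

Substituting: (((0 NOR 1) XOR 1) AND 0)
= 0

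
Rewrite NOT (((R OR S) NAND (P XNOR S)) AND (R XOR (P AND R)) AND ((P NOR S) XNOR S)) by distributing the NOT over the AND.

NOT ((R OR S) NAND (P XNOR S)) OR NOT (R XOR (P AND R)) OR NOT ((P NOR S) XNOR S)
De Morgan's: NOT(AND of terms) = OR of negations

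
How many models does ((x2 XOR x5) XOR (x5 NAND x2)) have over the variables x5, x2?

Satisfying assignments: (0,0)
Count: 1 out of 4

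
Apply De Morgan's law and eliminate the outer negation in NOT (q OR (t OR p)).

NOT q AND NOT (t OR p)
De Morgan's: NOT(OR of terms) = AND of negations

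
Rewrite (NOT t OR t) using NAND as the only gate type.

(((t NAND t) NAND (t NAND t)) NAND (t NAND t))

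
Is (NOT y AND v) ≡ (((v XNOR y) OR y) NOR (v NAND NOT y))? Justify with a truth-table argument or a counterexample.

Yes, they are equivalent — the two output columns agree on all 4 assignments:
y | v | Expression 1 | Expression 2
-----------------------------------
0 | 0 | 0 | 0
0 | 1 | 1 | 1
1 | 0 | 0 | 0
1 | 1 | 0 | 0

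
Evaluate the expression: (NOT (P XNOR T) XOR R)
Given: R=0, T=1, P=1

Substituting: (NOT (1 XNOR 1) XOR 0)
= 0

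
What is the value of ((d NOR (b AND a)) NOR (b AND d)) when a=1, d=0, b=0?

Substituting: ((0 NOR (0 AND 1)) NOR (0 AND 0))
= 0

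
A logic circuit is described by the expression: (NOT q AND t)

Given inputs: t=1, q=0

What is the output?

Substituting: (NOT 0 AND 1)
= 1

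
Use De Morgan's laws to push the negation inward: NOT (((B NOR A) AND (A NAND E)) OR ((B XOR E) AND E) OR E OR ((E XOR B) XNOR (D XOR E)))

NOT ((B NOR A) AND (A NAND E)) AND NOT ((B XOR E) AND E) AND NOT E AND NOT ((E XOR B) XNOR (D XOR E))
De Morgan's: NOT(OR of terms) = AND of negations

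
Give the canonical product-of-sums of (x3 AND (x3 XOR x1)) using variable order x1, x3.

ΠM(0, 2, 3) = (x1 OR x3) AND (NOT x1 OR x3) AND (NOT x1 OR NOT x3)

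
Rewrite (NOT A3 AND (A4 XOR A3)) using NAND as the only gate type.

(((A3 NAND A3) NAND ((A4 NAND (A4 NAND A3)) NAND (A3 NAND (A4 NAND A3)))) NAND ((A3 NAND A3) NAND ((A4 NAND (A4 NAND A3)) NAND (A3 NAND (A4 NAND A3)))))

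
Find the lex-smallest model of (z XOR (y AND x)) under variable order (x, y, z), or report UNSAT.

x=0, y=0, z=1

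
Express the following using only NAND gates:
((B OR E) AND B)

((((B NAND B) NAND (E NAND E)) NAND B) NAND (((B NAND B) NAND (E NAND E)) NAND B))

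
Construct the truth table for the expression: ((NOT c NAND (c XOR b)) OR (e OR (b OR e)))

c | b | e | Output
------------------
0 | 0 | 0 | 1
0 | 0 | 1 | 1
0 | 1 | 0 | 1
0 | 1 | 1 | 1
1 | 0 | 0 | 1
1 | 0 | 1 | 1
1 | 1 | 0 | 1
1 | 1 | 1 | 1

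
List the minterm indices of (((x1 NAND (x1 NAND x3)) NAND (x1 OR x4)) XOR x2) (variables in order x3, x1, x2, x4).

Σm(0, 3, 4, 5, 8, 11, 14, 15) = (NOT x3 AND NOT x1 AND NOT x2 AND NOT x4) OR (NOT x3 AND NOT x1 AND x2 AND x4) OR (NOT x3 AND x1 AND NOT x2 AND NOT x4) OR (NOT x3 AND x1 AND NOT x2 AND x4) OR (x3 AND NOT x1 AND NOT x2 AND NOT x4) OR (x3 AND NOT x1 AND x2 AND x4) OR (x3 AND x1 AND x2 AND NOT x4) OR (x3 AND x1 AND x2 AND x4)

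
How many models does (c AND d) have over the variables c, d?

Satisfying assignments: (1,1)
Count: 1 out of 4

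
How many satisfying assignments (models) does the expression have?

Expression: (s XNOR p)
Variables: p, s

Satisfying assignments: (0,0), (1,1)
Count: 2 out of 4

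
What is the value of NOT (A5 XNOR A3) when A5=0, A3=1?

Substituting: NOT (0 XNOR 1)
= 1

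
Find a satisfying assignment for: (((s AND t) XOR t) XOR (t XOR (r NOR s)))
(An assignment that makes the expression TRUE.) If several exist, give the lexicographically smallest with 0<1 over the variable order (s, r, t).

s=0, r=0, t=0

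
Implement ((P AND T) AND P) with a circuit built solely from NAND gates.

((((P NAND T) NAND (P NAND T)) NAND P) NAND (((P NAND T) NAND (P NAND T)) NAND P))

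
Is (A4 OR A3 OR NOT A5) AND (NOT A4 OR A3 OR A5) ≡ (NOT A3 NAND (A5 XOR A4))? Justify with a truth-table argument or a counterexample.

Yes, they are equivalent — the two output columns agree on all 8 assignments:
A4 | A3 | A5 | Expression 1 | Expression 2
------------------------------------------
0 | 0 | 0 | 1 | 1
0 | 0 | 1 | 0 | 0
0 | 1 | 0 | 1 | 1
0 | 1 | 1 | 1 | 1
1 | 0 | 0 | 0 | 0
1 | 0 | 1 | 1 | 1
1 | 1 | 0 | 1 | 1
1 | 1 | 1 | 1 | 1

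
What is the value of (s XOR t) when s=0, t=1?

Substituting: (0 XOR 1)
= 1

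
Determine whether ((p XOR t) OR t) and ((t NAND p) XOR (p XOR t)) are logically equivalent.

No. Counterexample: with t=0, p=0, Expression 1 = 0 but Expression 2 = 1.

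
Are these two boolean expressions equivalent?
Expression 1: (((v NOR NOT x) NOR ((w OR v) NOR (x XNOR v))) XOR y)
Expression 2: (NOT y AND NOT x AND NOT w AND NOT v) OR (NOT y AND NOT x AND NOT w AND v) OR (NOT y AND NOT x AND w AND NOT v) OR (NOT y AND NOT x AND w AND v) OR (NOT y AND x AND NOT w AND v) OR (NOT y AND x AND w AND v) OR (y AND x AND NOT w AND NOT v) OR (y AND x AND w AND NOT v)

Yes, they are equivalent — the two output columns agree on all 16 assignments:
y | x | w | v | Expression 1 | Expression 2
-------------------------------------------
0 | 0 | 0 | 0 | 1 | 1
0 | 0 | 0 | 1 | 1 | 1
0 | 0 | 1 | 0 | 1 | 1
0 | 0 | 1 | 1 | 1 | 1
0 | 1 | 0 | 0 | 0 | 0
0 | 1 | 0 | 1 | 1 | 1
0 | 1 | 1 | 0 | 0 | 0
0 | 1 | 1 | 1 | 1 | 1
1 | 0 | 0 | 0 | 0 | 0
1 | 0 | 0 | 1 | 0 | 0
1 | 0 | 1 | 0 | 0 | 0
1 | 0 | 1 | 1 | 0 | 0
1 | 1 | 0 | 0 | 1 | 1
1 | 1 | 0 | 1 | 0 | 0
1 | 1 | 1 | 0 | 1 | 1
1 | 1 | 1 | 1 | 0 | 0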